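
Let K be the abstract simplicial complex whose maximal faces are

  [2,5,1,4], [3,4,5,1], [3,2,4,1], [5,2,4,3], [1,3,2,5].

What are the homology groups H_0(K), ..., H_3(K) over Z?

Fix the vertex order 1 < 2 < 3 < 4 < 5 and write every simplex with vertices in increasing order. Then dim K = 3 and the simplices of K are:

  0-simplices (5): [1], [2], [3], [4], [5]
  1-simplices (10): [1,2], [1,3], [1,4], [1,5], [2,3], [2,4], [2,5], [3,4], [3,5], [4,5]
  2-simplices (10): [1,2,3], [1,2,4], [1,2,5], [1,3,4], [1,3,5], [1,4,5], [2,3,4], [2,3,5], [2,4,5], [3,4,5]
  3-simplices (5): [1,2,3,4], [1,2,3,5], [1,2,4,5], [1,3,4,5], [2,3,4,5]

Hence C_0 ≅ Z^5, C_1 ≅ Z^10, C_2 ≅ Z^10, C_3 ≅ Z^5.

Boundary ∂_1: C_1 → C_0 maps an edge to its endpoints' difference, ∂[p,q] = q − p. For instance
  ∂[2,5] = [5] − [2].
The resulting 5×10 matrix has rank 4, and its Smith normal form has invariant factors (1,1,1,1).

Boundary ∂_2: C_2 → C_1 acts by ∂[p,q,r] = [q,r] − [p,r] + [p,q]. For instance
  ∂[1,3,4] = [3,4] − [1,4] + [1,3],
  ∂[1,2,3] = [2,3] − [1,3] + [1,2].
The 10×10 boundary matrix has rank 6 and Smith normal form diag(1,1,1,1,1,1).

Boundary ∂_3: C_3 → C_2 sends each 3-simplex σ to the alternating sum Σ_i (−1)^i (σ with its i-th vertex removed). For instance
  ∂[1,2,3,4] = [2,3,4] − [1,3,4] + [1,2,4] − [1,2,3],
  ∂[1,3,4,5] = [3,4,5] − [1,4,5] + [1,3,5] − [1,3,4].
The 10×5 boundary matrix has rank 4 and Smith normal form diag(1,1,1,1).

Computing H_k = (kernel of ∂_k) / (image of ∂_{k+1}):

  H_0: rank C_0 − rank ∂_1 = 5 − 4 = 1, and the invariant factors of ∂_1 are all 1, so H_0 = Z.
  H_1: rank ker ∂_1 − rank ∂_2 = (10 − 4) − 6 = 0, and the invariant factors of ∂_2 are all 1, so H_1 = 0.
  H_2: rank ker ∂_2 − rank ∂_3 = (10 − 6) − 4 = 0, and the invariant factors of ∂_3 are all 1, so H_2 = 0.
  H_3: rank ker ∂_3 − rank ∂_4 = (5 − 4) − 0 = 1, and there is no ∂_4, so H_3 = Z.

H_0 ≅ Z,  H_1 = 0,  H_2 = 0,  H_3 ≅ Z.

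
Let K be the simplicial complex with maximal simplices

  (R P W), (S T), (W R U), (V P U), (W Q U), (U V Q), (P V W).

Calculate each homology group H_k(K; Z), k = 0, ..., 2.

H_0 ≅ Z^2,  H_1 ≅ Z,  H_2 = 0.

We work with the vertex ordering P < Q < R < S < T < U < V < W. The simplices of K, each written with vertices in increasing order, are:

  0-simplices (8): P, Q, R, S, T, U, V, W
  1-simplices (13): PR, PU, PV, PW, QU, QV, QW, RU, RW, ST, UV, UW, VW
  2-simplices (6): PRW, PUV, PVW, QUV, QUW, RUW

Hence C_0 ≅ Z^8, C_1 ≅ Z^13, C_2 ≅ Z^6.

∂_1: C_1 → C_0 sends each edge [p,q] (with p < q) to q − p.
This gives a 8×13 integer matrix of rank 6; reducing to Smith normal form yields diagonal entries (1,1,1,1,1,1).

The boundary map ∂_2: C_2 → C_1 acts by ∂[p,q,r] = [q,r] − [p,r] + [p,q]. For instance
  ∂PUV = UV − PV + PU,
  ∂QUW = UW − QW + QU.
The resulting 13×6 matrix has rank 6, and its Smith normal form has invariant factors (1,1,1,1,1,1).

Computing H_k = (kernel of ∂_k) / (image of ∂_{k+1}):

  H_0: rank C_0 − rank ∂_1 = 8 − 6 = 2, and the invariant factors of ∂_1 are all 1, so H_0 = Z^2.
  H_1: rank ker ∂_1 − rank ∂_2 = (13 − 6) − 6 = 1, and the invariant factors of ∂_2 are all 1, so H_1 = Z.
  H_2: rank ker ∂_2 − rank ∂_3 = (6 − 6) − 0 = 0, and there is no ∂_3, so H_2 = 0.

As a check, the Euler characteristic is 8 − 13 + 6 = 1, which agrees with 2 − 1 + 0 = 1.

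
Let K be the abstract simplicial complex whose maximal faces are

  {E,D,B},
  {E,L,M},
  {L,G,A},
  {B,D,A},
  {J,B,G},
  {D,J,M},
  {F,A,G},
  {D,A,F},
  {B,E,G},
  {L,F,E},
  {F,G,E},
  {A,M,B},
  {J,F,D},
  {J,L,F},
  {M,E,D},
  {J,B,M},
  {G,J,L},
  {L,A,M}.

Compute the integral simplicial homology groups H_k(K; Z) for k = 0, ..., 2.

Fix the vertex order A < B < D < E < F < G < J < L < M and write every simplex with vertices in increasing order. Then dim K = 2 and the simplices of K are:

  0-simplices (9): A, B, D, E, F, G, J, L, M
  1-simplices (27): AB, AD, AF, AG, AL, AM, BD, BE, BG, BJ, BM, DE, DF, DJ, DM, EF, EG, EL, EM, FG, FJ, FL, GJ, GL, JL, JM, LM
  2-simplices (18): ABD, ABM, ADF, AFG, AGL, ALM, BDE, BEG, BGJ, BJM, DEM, DFJ, DJM, EFG, EFL, ELM, FJL, GJL

so the chain groups are C_0 ≅ Z^9, C_1 ≅ Z^27, C_2 ≅ Z^18.

The boundary map ∂_1: C_1 → C_0 maps an edge to its endpoints' difference, ∂[p,q] = q − p. For instance
  ∂DM = M − D.
This gives a 9×27 integer matrix of rank 8; reducing to Smith normal form yields diagonal entries (1,1,1,1,1,1,1,1).

Boundary ∂_2: C_2 → C_1 sends each 2-simplex [p,q,r] to [q,r] − [p,r] + [p,q]. For instance
  ∂EFL = FL − EL + EF,
  ∂GJL = JL − GL + GJ.
The 27×18 boundary matrix has rank 18 and Smith normal form diag(1,1,1,1,1,1,1,1,1,1,1,1,1,1,1,1,1,2).

Reading off H_k = ker ∂_k / im ∂_{k+1}:

  H_0: rank C_0 − rank ∂_1 = 9 − 8 = 1, and the invariant factors of ∂_1 are all 1, so H_0 ≅ Z.
  H_1: rank ker ∂_1 − rank ∂_2 = (27 − 8) − 18 = 1, and ∂_2 has invariant factor 2 > 1, so H_1 ≅ Z ⊕ Z/2.
  H_2: rank ker ∂_2 − rank ∂_3 = (18 − 18) − 0 = 0, and there is no ∂_3, so H_2 ≅ 0.

As a check, the Euler characteristic is 9 − 27 + 18 = 0, which agrees with 1 − 1 + 0 = 0.
(K is a triangulation of the Klein bottle.)

H_0 ≅ Z,  H_1 ≅ Z ⊕ Z/2,  H_2 = 0.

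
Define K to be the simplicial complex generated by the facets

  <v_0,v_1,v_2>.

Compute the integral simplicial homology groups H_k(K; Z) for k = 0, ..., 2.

We work with the vertex ordering v_0 < v_1 < v_2. The simplices of K, each written with vertices in increasing order, are:

  0-simplices (3): [v_0], [v_1], [v_2]
  1-simplices (3): [v_0,v_1], [v_0,v_2], [v_1,v_2]
  2-simplices (1): [v_0,v_1,v_2]

Hence C_0 ≅ Z^3, C_1 ≅ Z^3, C_2 ≅ Z^1.

∂_1: C_1 → C_0 is given by ∂[p,q] = [q] − [p]. For instance
  ∂[v_0,v_2] = [v_2] − [v_0].
The resulting 3×3 matrix has rank 2, and its Smith normal form has invariant factors (1,1).

Boundary ∂_2: C_2 → C_1 sends each 2-simplex [p,q,r] to [q,r] − [p,r] + [p,q]. For instance
  ∂[v_0,v_1,v_2] = [v_1,v_2] − [v_0,v_2] + [v_0,v_1].
The 3×1 boundary matrix has rank 1 and Smith normal form diag(1).

Now H_k = ker ∂_k / im ∂_{k+1}, so:

  H_0: rank C_0 − rank ∂_1 = 3 − 2 = 1, and the invariant factors of ∂_1 are all 1, so H_0 ≅ Z.
  H_1: rank ker ∂_1 − rank ∂_2 = (3 − 2) − 1 = 0, and the invariant factors of ∂_2 are all 1, so H_1 ≅ 0.
  H_2: rank ker ∂_2 − rank ∂_3 = (1 − 1) − 0 = 0, and there is no ∂_3, so H_2 ≅ 0.

As a check, the Euler characteristic is 3 − 3 + 1 = 1, which agrees with 1 − 0 + 0 = 1.
(K is a triangulation of the 2-simplex.)

H_0 = Z,  H_1 = 0,  H_2 = 0.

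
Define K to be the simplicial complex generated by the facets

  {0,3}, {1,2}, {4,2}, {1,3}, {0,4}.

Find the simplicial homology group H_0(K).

K has 5 vertices, 5 edges.
rank ∂_0 = 0, rank ∂_1 = 4 ⇒ b_0 = 5 − 0 − 4 = 1; all invariant factors of ∂_1 are 1 so no torsion. So H_0 = Z.

H_0 = Z.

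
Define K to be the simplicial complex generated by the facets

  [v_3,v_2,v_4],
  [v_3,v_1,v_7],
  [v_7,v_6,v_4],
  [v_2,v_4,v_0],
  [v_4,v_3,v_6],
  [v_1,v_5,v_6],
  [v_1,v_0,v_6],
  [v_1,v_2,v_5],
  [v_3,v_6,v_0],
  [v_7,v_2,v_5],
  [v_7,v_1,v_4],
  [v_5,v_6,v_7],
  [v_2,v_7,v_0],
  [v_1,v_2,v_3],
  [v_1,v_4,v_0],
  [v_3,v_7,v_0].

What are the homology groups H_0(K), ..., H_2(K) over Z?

Order the vertices as v_0 < v_1 < v_2 < v_3 < v_4 < v_5 < v_6 < v_7. Listing each simplex with vertices in this order, K has dimension 2 with simplices:

  0-simplices (8): [v_0], [v_1], [v_2], [v_3], [v_4], [v_5], [v_6], [v_7]
  1-simplices (24): (24 of them)
  2-simplices (16): (16 of them)

giving chain groups C_0 ≅ Z^8, C_1 ≅ Z^24, C_2 ≅ Z^16.

Boundary ∂_1: C_1 → C_0 is given by ∂[p,q] = [q] − [p]. For instance
  ∂[v_1,v_4] = [v_4] − [v_1].
This gives a 8×24 integer matrix of rank 7; reducing to Smith normal form yields diagonal entries (1,1,1,1,1,1,1).

The boundary map ∂_2: C_2 → C_1 maps a triangle to the signed sum of its edges. For instance
  ∂[v_3,v_4,v_6] = [v_4,v_6] − [v_3,v_6] + [v_3,v_4],
  ∂[v_1,v_4,v_7] = [v_4,v_7] − [v_1,v_7] + [v_1,v_4].
This gives a 24×16 integer matrix of rank 15; reducing to Smith normal form yields diagonal entries (1,1,1,1,1,1,1,1,1,1,1,1,1,1,1).

From H_k ≅ ker(∂_k) / im(∂_{k+1}) we obtain:

  H_0: rank C_0 − rank ∂_1 = 8 − 7 = 1, and the invariant factors of ∂_1 are all 1, so H_0 ≅ Z.
  H_1: rank ker ∂_1 − rank ∂_2 = (24 − 7) − 15 = 2, and the invariant factors of ∂_2 are all 1, so H_1 ≅ Z^2.
  H_2: rank ker ∂_2 − rank ∂_3 = (16 − 15) − 0 = 1, and there is no ∂_3, so H_2 ≅ Z.

H_0 ≅ Z,  H_1 ≅ Z^2,  H_2 ≅ Z.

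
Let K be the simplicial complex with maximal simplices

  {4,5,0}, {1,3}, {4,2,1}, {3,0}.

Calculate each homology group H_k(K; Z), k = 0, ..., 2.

Order the vertices as 0 < 1 < 2 < 3 < 4 < 5. Listing each simplex with vertices in this order, K has dimension 2 with simplices:

  0-simplices (6): [0], [1], [2], [3], [4], [5]
  1-simplices (8): [0,3], [0,4], [0,5], [1,2], [1,3], [1,4], [2,4], [4,5]
  2-simplices (2): [0,4,5], [1,2,4]

giving chain groups C_0 ≅ Z^6, C_1 ≅ Z^8, C_2 ≅ Z^2.

Boundary ∂_1: C_1 → C_0 maps an edge to its endpoints' difference, ∂[p,q] = q − p. For instance
  ∂[0,4] = [4] − [0].
The 6×8 boundary matrix has rank 5 and Smith normal form diag(1,1,1,1,1).

Boundary ∂_2: C_2 → C_1 acts by ∂[p,q,r] = [q,r] − [p,r] + [p,q]. For instance
  ∂[1,2,4] = [2,4] − [1,4] + [1,2],
  ∂[0,4,5] = [4,5] − [0,5] + [0,4].
As a 8×2 matrix over Z this has rank 2, with invariant factors (1,1).

Computing H_k = (kernel of ∂_k) / (image of ∂_{k+1}):

  H_0: rank C_0 − rank ∂_1 = 6 − 5 = 1, and the invariant factors of ∂_1 are all 1, so H_0 ≅ Z.
  H_1: rank ker ∂_1 − rank ∂_2 = (8 − 5) − 2 = 1, and the invariant factors of ∂_2 are all 1, so H_1 ≅ Z.
  H_2: rank ker ∂_2 − rank ∂_3 = (2 − 2) − 0 = 0, and there is no ∂_3, so H_2 ≅ 0.

H_0 ≅ Z,  H_1 ≅ Z,  H_2 = 0.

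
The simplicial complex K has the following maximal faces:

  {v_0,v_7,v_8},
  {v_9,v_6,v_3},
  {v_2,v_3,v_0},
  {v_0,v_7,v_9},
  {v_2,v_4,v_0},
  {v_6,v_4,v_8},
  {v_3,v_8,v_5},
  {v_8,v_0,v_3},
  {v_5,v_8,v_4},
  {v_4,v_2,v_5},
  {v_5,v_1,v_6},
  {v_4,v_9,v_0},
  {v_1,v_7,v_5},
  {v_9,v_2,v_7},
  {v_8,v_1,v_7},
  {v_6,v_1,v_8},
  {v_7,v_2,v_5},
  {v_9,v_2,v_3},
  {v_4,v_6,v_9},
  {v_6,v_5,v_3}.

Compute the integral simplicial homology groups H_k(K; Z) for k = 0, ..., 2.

Order the vertices as v_0 < v_1 < v_2 < v_3 < v_4 < v_5 < v_6 < v_7 < v_8 < v_9. Listing each simplex with vertices in this order, K has dimension 2 with simplices:

  0-simplices (10): [v_0], [v_1], [v_2], [v_3], [v_4], [v_5], [v_6], [v_7], [v_8], [v_9]
  1-simplices (30): (30 of them)
  2-simplices (20): (20 of them)

giving chain groups C_0 ≅ Z^10, C_1 ≅ Z^30, C_2 ≅ Z^20.

∂_1: C_1 → C_0 maps an edge to its endpoints' difference, ∂[p,q] = q − p. For instance
  ∂[v_7,v_8] = [v_8] − [v_7].
The resulting 10×30 matrix has rank 9, and its Smith normal form has invariant factors (1,1,1,1,1,1,1,1,1).

Boundary ∂_2: C_2 → C_1 maps a triangle to the signed sum of its edges. For instance
  ∂[v_1,v_6,v_8] = [v_6,v_8] − [v_1,v_8] + [v_1,v_6],
  ∂[v_4,v_6,v_8] = [v_6,v_8] − [v_4,v_8] + [v_4,v_6].
As a 30×20 matrix over Z this has rank 20, with invariant factors (1,1,1,1,1,1,1,1,1,1,1,1,1,1,1,1,1,1,1,2).

Now H_k = ker ∂_k / im ∂_{k+1}, so:

  H_0: rank C_0 − rank ∂_1 = 10 − 9 = 1, and the invariant factors of ∂_1 are all 1, so H_0 = Z.
  H_1: rank ker ∂_1 − rank ∂_2 = (30 − 9) − 20 = 1, and ∂_2 has invariant factor 2 > 1, so H_1 = Z ⊕ Z/2.
  H_2: rank ker ∂_2 − rank ∂_3 = (20 − 20) − 0 = 0, and there is no ∂_3, so H_2 = 0.

As a check, the Euler characteristic is 10 − 30 + 20 = 0, which agrees with 1 − 1 + 0 = 0.

H_0 = Z,  H_1 = Z ⊕ Z/2,  H_2 = 0.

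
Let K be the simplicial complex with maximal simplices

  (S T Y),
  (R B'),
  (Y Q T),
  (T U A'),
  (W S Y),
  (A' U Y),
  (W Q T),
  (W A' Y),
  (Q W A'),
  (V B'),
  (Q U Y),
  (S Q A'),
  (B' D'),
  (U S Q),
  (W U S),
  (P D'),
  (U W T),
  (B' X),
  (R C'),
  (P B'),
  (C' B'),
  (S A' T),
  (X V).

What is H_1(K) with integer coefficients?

H_1 = Z^5.

Take the total order P < Q < R < S < T < U < V < W < X < Y < A' < B' < C' < D' on the vertex set. Then K (dimension 2) consists of the simplices:

  0-simplices (14): [P], [Q], [R], [S], [T], [U], [V], [W], [X], [Y], [A'], [B'], [C'], [D']
  1-simplices (30): (30 of them)
  2-simplices (14): [Q,S,U], [Q,S,A'], [Q,T,W], [Q,T,Y], [Q,U,Y], [Q,W,A'], [S,T,Y], [S,T,A'], [S,U,W], [S,W,Y], [T,U,W], [T,U,A'], [U,Y,A'], [W,Y,A']

Hence C_0 ≅ Z^14, C_1 ≅ Z^30, C_2 ≅ Z^14.

∂_1: C_1 → C_0 sends each edge [p,q] (with p < q) to q − p. For instance
  ∂[P,D'] = [D'] − [P].
The resulting 14×30 matrix has rank 12, and its Smith normal form has invariant factors (1,1,1,1,1,1,1,1,1,1,1,1).

∂_2: C_2 → C_1 acts by ∂[p,q,r] = [q,r] − [p,r] + [p,q]. For instance
  ∂[S,T,A'] = [T,A'] − [S,A'] + [S,T],
  ∂[Q,T,W] = [T,W] − [Q,W] + [Q,T].
The 30×14 boundary matrix has rank 13 and Smith normal form diag(1,1,1,1,1,1,1,1,1,1,1,1,1).

Now H_k = ker ∂_k / im ∂_{k+1}, so:

  H_1: rank ker ∂_1 − rank ∂_2 = (30 − 12) − 13 = 5, and the invariant factors of ∂_2 are all 1, so H_1 ≅ Z^5.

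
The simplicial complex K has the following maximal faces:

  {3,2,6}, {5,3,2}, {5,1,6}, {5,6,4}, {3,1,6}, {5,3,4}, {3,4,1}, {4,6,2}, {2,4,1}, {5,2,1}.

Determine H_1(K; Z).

Fix the vertex order 1 < 2 < 3 < 4 < 5 < 6 and write every simplex with vertices in increasing order. Then dim K = 2 and the simplices of K are:

  0-simplices (6): [1], [2], [3], [4], [5], [6]
  1-simplices (15): [1,2], [1,3], [1,4], [1,5], [1,6], [2,3], [2,4], [2,5], [2,6], [3,4], [3,5], [3,6], [4,5], [4,6], [5,6]
  2-simplices (10): [1,2,4], [1,2,5], [1,3,4], [1,3,6], [1,5,6], [2,3,5], [2,3,6], [2,4,6], [3,4,5], [4,5,6]

so the chain groups are C_0 ≅ Z^6, C_1 ≅ Z^15, C_2 ≅ Z^10.

Boundary ∂_1: C_1 → C_0 sends each edge [p,q] (with p < q) to q − p. For instance
  ∂[5,6] = [6] − [5].
The 6×15 boundary matrix has rank 5 and Smith normal form diag(1,1,1,1,1).

The boundary map ∂_2: C_2 → C_1 acts by ∂[p,q,r] = [q,r] − [p,r] + [p,q]. For instance
  ∂[2,4,6] = [4,6] − [2,6] + [2,4],
  ∂[4,5,6] = [5,6] − [4,6] + [4,5].
The 15×10 boundary matrix has rank 10 and Smith normal form diag(1,1,1,1,1,1,1,1,1,2).

From H_k ≅ ker(∂_k) / im(∂_{k+1}) we obtain:

  H_1: rank ker ∂_1 − rank ∂_2 = (15 − 5) − 10 = 0, and ∂_2 has invariant factor 2 > 1, so H_1 ≅ Z/2.

H_1 = Z/2.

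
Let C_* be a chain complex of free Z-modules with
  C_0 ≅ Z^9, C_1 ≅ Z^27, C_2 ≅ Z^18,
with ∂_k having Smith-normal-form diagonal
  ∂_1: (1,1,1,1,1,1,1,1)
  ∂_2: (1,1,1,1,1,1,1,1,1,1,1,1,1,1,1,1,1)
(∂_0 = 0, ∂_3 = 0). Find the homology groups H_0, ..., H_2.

H_0: b_0 = 9 − 0 − 8 = 1; torsion from ∂_1 factors > 1: none. So H_0 = Z.
H_1: b_1 = 27 − 8 − 17 = 2; torsion from ∂_2 factors > 1: none. So H_1 = Z^2.
H_2: b_2 = 18 − 17 − 0 = 1; torsion from ∂_3 factors > 1: none. So H_2 = Z.

H_0 = Z,  H_1 = Z^2,  H_2 = Z.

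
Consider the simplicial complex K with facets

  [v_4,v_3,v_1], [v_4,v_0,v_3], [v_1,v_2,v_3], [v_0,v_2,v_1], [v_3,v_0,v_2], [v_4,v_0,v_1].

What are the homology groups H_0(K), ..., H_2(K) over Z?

H_0 = Z,  H_1 = 0,  H_2 = Z.

Order the vertices as v_0 < v_1 < v_2 < v_3 < v_4. Listing each simplex with vertices in this order, K has dimension 2 with simplices:

  0-simplices (5): [v_0], [v_1], [v_2], [v_3], [v_4]
  1-simplices (9): [v_0,v_1], [v_0,v_2], [v_0,v_3], [v_0,v_4], [v_1,v_2], [v_1,v_3], [v_1,v_4], [v_2,v_3], [v_3,v_4]
  2-simplices (6): [v_0,v_1,v_2], [v_0,v_1,v_4], [v_0,v_2,v_3], [v_0,v_3,v_4], [v_1,v_2,v_3], [v_1,v_3,v_4]

so the chain groups are C_0 ≅ Z^5, C_1 ≅ Z^9, C_2 ≅ Z^6.

Boundary ∂_1: C_1 → C_0 maps an edge to its endpoints' difference, ∂[p,q] = q − p.
The 5×9 boundary matrix has rank 4 and Smith normal form diag(1,1,1,1).

The boundary map ∂_2: C_2 → C_1 maps a triangle to the signed sum of its edges. For instance
  ∂[v_1,v_2,v_3] = [v_2,v_3] − [v_1,v_3] + [v_1,v_2],
  ∂[v_1,v_3,v_4] = [v_3,v_4] − [v_1,v_4] + [v_1,v_3].
This gives a 9×6 integer matrix of rank 5; reducing to Smith normal form yields diagonal entries (1,1,1,1,1).

Computing H_k = (kernel of ∂_k) / (image of ∂_{k+1}):

  H_0: rank C_0 − rank ∂_1 = 5 − 4 = 1, and the invariant factors of ∂_1 are all 1, so H_0 = Z.
  H_1: rank ker ∂_1 − rank ∂_2 = (9 − 4) − 5 = 0, and the invariant factors of ∂_2 are all 1, so H_1 = 0.
  H_2: rank ker ∂_2 − rank ∂_3 = (6 − 5) − 0 = 1, and there is no ∂_3, so H_2 = Z.

As a check, the Euler characteristic is 5 − 9 + 6 = 2, which agrees with 1 − 0 + 1 = 2.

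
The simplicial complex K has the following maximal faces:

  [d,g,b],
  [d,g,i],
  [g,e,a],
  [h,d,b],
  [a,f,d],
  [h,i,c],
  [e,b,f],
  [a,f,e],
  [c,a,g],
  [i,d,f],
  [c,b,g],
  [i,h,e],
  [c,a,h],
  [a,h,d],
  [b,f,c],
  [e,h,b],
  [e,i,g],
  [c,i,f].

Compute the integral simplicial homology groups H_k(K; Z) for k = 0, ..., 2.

Take the total order a < b < c < d < e < f < g < h < i on the vertex set. Then K (dimension 2) consists of the simplices:

  0-simplices (9): a, b, c, d, e, f, g, h, i
  1-simplices (27): ac, ad, ae, af, ag, ah, bc, bd, be, bf, bg, bh, cf, cg, ch, ci, df, dg, dh, di, ef, eg, eh, ei, fi, gi, hi
  2-simplices (18): acg, ach, adf, adh, aef, aeg, bcf, bcg, bdg, bdh, bef, beh, cfi, chi, dfi, dgi, egi, ehi

so the chain groups are C_0 ≅ Z^9, C_1 ≅ Z^27, C_2 ≅ Z^18.

Boundary ∂_1: C_1 → C_0 is given by ∂[p,q] = [q] − [p]. For instance
  ∂fi = i − f.
As a 9×27 matrix over Z this has rank 8, with invariant factors (1,1,1,1,1,1,1,1).

∂_2: C_2 → C_1 maps a triangle to the signed sum of its edges. For instance
  ∂chi = hi − ci + ch,
  ∂adh = dh − ah + ad.
As a 27×18 matrix over Z this has rank 17, with invariant factors (1,1,1,1,1,1,1,1,1,1,1,1,1,1,1,1,1).

From H_k ≅ ker(∂_k) / im(∂_{k+1}) we obtain:

  H_0: rank C_0 − rank ∂_1 = 9 − 8 = 1, and the invariant factors of ∂_1 are all 1, so H_0 = Z.
  H_1: rank ker ∂_1 − rank ∂_2 = (27 − 8) − 17 = 2, and the invariant factors of ∂_2 are all 1, so H_1 = Z^2.
  H_2: rank ker ∂_2 − rank ∂_3 = (18 − 17) − 0 = 1, and there is no ∂_3, so H_2 = Z.

As a check, the Euler characteristic is 9 − 27 + 18 = 0, which agrees with 1 − 2 + 1 = 0.

H_0 ≅ Z,  H_1 ≅ Z^2,  H_2 ≅ Z.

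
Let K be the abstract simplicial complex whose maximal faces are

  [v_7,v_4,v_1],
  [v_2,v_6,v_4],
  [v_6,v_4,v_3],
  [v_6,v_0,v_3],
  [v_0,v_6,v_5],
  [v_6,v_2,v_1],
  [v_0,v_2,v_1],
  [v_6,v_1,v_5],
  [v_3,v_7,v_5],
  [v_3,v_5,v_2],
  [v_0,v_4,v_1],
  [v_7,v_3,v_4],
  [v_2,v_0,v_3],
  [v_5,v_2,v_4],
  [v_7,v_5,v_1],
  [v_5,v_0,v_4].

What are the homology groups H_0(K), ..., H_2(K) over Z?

H_0 ≅ Z,  H_1 ≅ Z^2,  H_2 ≅ Z.

We work with the vertex ordering v_0 < v_1 < v_2 < v_3 < v_4 < v_5 < v_6 < v_7. The simplices of K, each written with vertices in increasing order, are:

  0-simplices (8): [v_0], [v_1], [v_2], [v_3], [v_4], [v_5], [v_6], [v_7]
  1-simplices (24): (24 of them)
  2-simplices (16): (16 of them)

Hence C_0 ≅ Z^8, C_1 ≅ Z^24, C_2 ≅ Z^16.

The boundary map ∂_1: C_1 → C_0 sends each edge [p,q] (with p < q) to q − p.
The 8×24 boundary matrix has rank 7 and Smith normal form diag(1,1,1,1,1,1,1).

∂_2: C_2 → C_1 acts by ∂[p,q,r] = [q,r] − [p,r] + [p,q]. For instance
  ∂[v_1,v_2,v_6] = [v_2,v_6] − [v_1,v_6] + [v_1,v_2],
  ∂[v_0,v_1,v_2] = [v_1,v_2] − [v_0,v_2] + [v_0,v_1].
The resulting 24×16 matrix has rank 15, and its Smith normal form has invariant factors (1,1,1,1,1,1,1,1,1,1,1,1,1,1,1).

Computing H_k = (kernel of ∂_k) / (image of ∂_{k+1}):

  H_0: rank C_0 − rank ∂_1 = 8 − 7 = 1, and the invariant factors of ∂_1 are all 1, so H_0 = Z.
  H_1: rank ker ∂_1 − rank ∂_2 = (24 − 7) − 15 = 2, and the invariant factors of ∂_2 are all 1, so H_1 = Z^2.
  H_2: rank ker ∂_2 − rank ∂_3 = (16 − 15) − 0 = 1, and there is no ∂_3, so H_2 = Z.

As a check, the Euler characteristic is 8 − 24 + 16 = 0, which agrees with 1 − 2 + 1 = 0.
(K is a triangulation of the torus T^2.)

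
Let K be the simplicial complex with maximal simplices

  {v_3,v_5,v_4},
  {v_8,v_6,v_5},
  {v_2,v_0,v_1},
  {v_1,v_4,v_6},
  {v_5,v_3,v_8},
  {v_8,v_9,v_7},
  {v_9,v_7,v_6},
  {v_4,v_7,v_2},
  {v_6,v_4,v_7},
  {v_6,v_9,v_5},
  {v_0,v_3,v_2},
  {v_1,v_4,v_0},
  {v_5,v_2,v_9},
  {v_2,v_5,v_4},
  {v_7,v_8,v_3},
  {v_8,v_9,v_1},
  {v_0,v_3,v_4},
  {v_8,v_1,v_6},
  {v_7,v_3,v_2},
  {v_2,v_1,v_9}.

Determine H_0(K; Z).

Fix the vertex order v_0 < v_1 < v_2 < v_3 < v_4 < v_5 < v_6 < v_7 < v_8 < v_9 and write every simplex with vertices in increasing order. Then dim K = 2 and the simplices of K are:

  0-simplices (10): [v_0], [v_1], [v_2], [v_3], [v_4], [v_5], [v_6], [v_7], [v_8], [v_9]
  1-simplices (30): (30 of them)
  2-simplices (20): (20 of them)

Hence C_0 ≅ Z^10, C_1 ≅ Z^30, C_2 ≅ Z^20.

∂_1: C_1 → C_0 maps an edge to its endpoints' difference, ∂[p,q] = q − p.
The 10×30 boundary matrix has rank 9 and Smith normal form diag(1,1,1,1,1,1,1,1,1).

Boundary ∂_2: C_2 → C_1 sends each 2-simplex [p,q,r] to [q,r] − [p,r] + [p,q]. For instance
  ∂[v_7,v_8,v_9] = [v_8,v_9] − [v_7,v_9] + [v_7,v_8],
  ∂[v_1,v_6,v_8] = [v_6,v_8] − [v_1,v_8] + [v_1,v_6].
The resulting 30×20 matrix has rank 20, and its Smith normal form has invariant factors (1,1,1,1,1,1,1,1,1,1,1,1,1,1,1,1,1,1,1,2).

Now H_k = ker ∂_k / im ∂_{k+1}, so:

  H_0: rank C_0 − rank ∂_1 = 10 − 9 = 1, and the invariant factors of ∂_1 are all 1, so H_0 = Z.

(K is a triangulation of the Klein bottle.)

H_0 = Z.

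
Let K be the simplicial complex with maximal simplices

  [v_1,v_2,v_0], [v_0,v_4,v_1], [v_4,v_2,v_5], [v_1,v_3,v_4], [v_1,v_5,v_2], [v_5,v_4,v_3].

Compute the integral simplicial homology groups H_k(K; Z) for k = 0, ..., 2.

H_0 ≅ Z,  H_1 ≅ Z,  H_2 = 0.

Fix the vertex order v_0 < v_1 < v_2 < v_3 < v_4 < v_5 and write every simplex with vertices in increasing order. Then dim K = 2 and the simplices of K are:

  0-simplices (6): [v_0], [v_1], [v_2], [v_3], [v_4], [v_5]
  1-simplices (12): [v_0,v_1], [v_0,v_2], [v_0,v_4], [v_1,v_2], [v_1,v_3], [v_1,v_4], [v_1,v_5], [v_2,v_4], [v_2,v_5], [v_3,v_4], [v_3,v_5], [v_4,v_5]
  2-simplices (6): [v_0,v_1,v_2], [v_0,v_1,v_4], [v_1,v_2,v_5], [v_1,v_3,v_4], [v_2,v_4,v_5], [v_3,v_4,v_5]

giving chain groups C_0 ≅ Z^6, C_1 ≅ Z^12, C_2 ≅ Z^6.

∂_1: C_1 → C_0 is given by ∂[p,q] = [q] − [p].
This gives a 6×12 integer matrix of rank 5; reducing to Smith normal form yields diagonal entries (1,1,1,1,1).

∂_2: C_2 → C_1 acts by ∂[p,q,r] = [q,r] − [p,r] + [p,q]. For instance
  ∂[v_0,v_1,v_4] = [v_1,v_4] − [v_0,v_4] + [v_0,v_1],
  ∂[v_3,v_4,v_5] = [v_4,v_5] − [v_3,v_5] + [v_3,v_4].
The resulting 12×6 matrix has rank 6, and its Smith normal form has invariant factors (1,1,1,1,1,1).

Now H_k = ker ∂_k / im ∂_{k+1}, so:

  H_0: rank C_0 − rank ∂_1 = 6 − 5 = 1, and the invariant factors of ∂_1 are all 1, so H_0 ≅ Z.
  H_1: rank ker ∂_1 − rank ∂_2 = (12 − 5) − 6 = 1, and the invariant factors of ∂_2 are all 1, so H_1 ≅ Z.
  H_2: rank ker ∂_2 − rank ∂_3 = (6 − 6) − 0 = 0, and there is no ∂_3, so H_2 ≅ 0.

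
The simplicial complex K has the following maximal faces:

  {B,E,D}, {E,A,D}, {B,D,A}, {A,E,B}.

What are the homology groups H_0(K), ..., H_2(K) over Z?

Take the total order A < B < D < E on the vertex set. Then K (dimension 2) consists of the simplices:

  0-simplices (4): A, B, D, E
  1-simplices (6): AB, AD, AE, BD, BE, DE
  2-simplices (4): ABD, ABE, ADE, BDE

giving chain groups C_0 ≅ Z^4, C_1 ≅ Z^6, C_2 ≅ Z^4.

∂_1: C_1 → C_0 sends each edge [p,q] (with p < q) to q − p. For instance
  ∂BE = E − B.
The 4×6 boundary matrix has rank 3 and Smith normal form diag(1,1,1).

∂_2: C_2 → C_1 sends each 2-simplex [p,q,r] to [q,r] − [p,r] + [p,q]. For instance
  ∂BDE = DE − BE + BD,
  ∂ADE = DE − AE + AD.
This gives a 6×4 integer matrix of rank 3; reducing to Smith normal form yields diagonal entries (1,1,1).

From H_k ≅ ker(∂_k) / im(∂_{k+1}) we obtain:

  H_0: rank C_0 − rank ∂_1 = 4 − 3 = 1, and the invariant factors of ∂_1 are all 1, so H_0 = Z.
  H_1: rank ker ∂_1 − rank ∂_2 = (6 − 3) − 3 = 0, and the invariant factors of ∂_2 are all 1, so H_1 = 0.
  H_2: rank ker ∂_2 − rank ∂_3 = (4 − 3) − 0 = 1, and there is no ∂_3, so H_2 = Z.

(K is a triangulation of the 2-sphere S^2.)

H_0 ≅ Z,  H_1 = 0,  H_2 ≅ Z.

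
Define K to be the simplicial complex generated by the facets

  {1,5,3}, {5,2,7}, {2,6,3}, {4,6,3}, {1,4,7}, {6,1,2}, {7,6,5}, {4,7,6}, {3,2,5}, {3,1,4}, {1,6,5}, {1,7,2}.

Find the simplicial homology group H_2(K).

Take the total order 1 < 2 < 3 < 4 < 5 < 6 < 7 on the vertex set. Then K (dimension 2) consists of the simplices:

  0-simplices (7): [1], [2], [3], [4], [5], [6], [7]
  1-simplices (18): [1,2], [1,3], [1,4], [1,5], [1,6], [1,7], [2,3], [2,5], [2,6], [2,7], [3,4], [3,5], [3,6], [4,6], [4,7], [5,6], [5,7], [6,7]
  2-simplices (12): [1,2,6], [1,2,7], [1,3,4], [1,3,5], [1,4,7], [1,5,6], [2,3,5], [2,3,6], [2,5,7], [3,4,6], [4,6,7], [5,6,7]

so the chain groups are C_0 ≅ Z^7, C_1 ≅ Z^18, C_2 ≅ Z^12.

The boundary map ∂_1: C_1 → C_0 sends each edge [p,q] (with p < q) to q − p.
The 7×18 boundary matrix has rank 6 and Smith normal form diag(1,1,1,1,1,1).

Boundary ∂_2: C_2 → C_1 acts by ∂[p,q,r] = [q,r] − [p,r] + [p,q]. For instance
  ∂[2,3,6] = [3,6] − [2,6] + [2,3],
  ∂[5,6,7] = [6,7] − [5,7] + [5,6].
The 18×12 boundary matrix has rank 12 and Smith normal form diag(1,1,1,1,1,1,1,1,1,1,1,2).

From H_k ≅ ker(∂_k) / im(∂_{k+1}) we obtain:

  H_2: rank ker ∂_2 − rank ∂_3 = (12 − 12) − 0 = 0, and there is no ∂_3, so H_2 ≅ 0.

H_2 = 0.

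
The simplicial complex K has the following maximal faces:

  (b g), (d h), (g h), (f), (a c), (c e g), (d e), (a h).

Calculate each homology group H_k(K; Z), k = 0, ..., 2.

H_0 ≅ Z^2,  H_1 ≅ Z^2,  H_2 = 0.

Fix the vertex order a < b < c < d < e < f < g < h and write every simplex with vertices in increasing order. Then dim K = 2 and the simplices of K are:

  0-simplices (8): a, b, c, d, e, f, g, h
  1-simplices (9): ac, ah, bg, ce, cg, de, dh, eg, gh
  2-simplices (1): ceg

Hence C_0 ≅ Z^8, C_1 ≅ Z^9, C_2 ≅ Z^1.

The boundary map ∂_1: C_1 → C_0 is given by ∂[p,q] = [q] − [p]. For instance
  ∂dh = h − d.
As a 8×9 matrix over Z this has rank 6, with invariant factors (1,1,1,1,1,1).

∂_2: C_2 → C_1 sends each 2-simplex [p,q,r] to [q,r] − [p,r] + [p,q]. For instance
  ∂ceg = eg − cg + ce.
The resulting 9×1 matrix has rank 1, and its Smith normal form has invariant factors (1).

From H_k ≅ ker(∂_k) / im(∂_{k+1}) we obtain:

  H_0: rank C_0 − rank ∂_1 = 8 − 6 = 2, and the invariant factors of ∂_1 are all 1, so H_0 = Z^2.
  H_1: rank ker ∂_1 − rank ∂_2 = (9 − 6) − 1 = 2, and the invariant factors of ∂_2 are all 1, so H_1 = Z^2.
  H_2: rank ker ∂_2 − rank ∂_3 = (1 − 1) − 0 = 0, and there is no ∂_3, so H_2 = 0.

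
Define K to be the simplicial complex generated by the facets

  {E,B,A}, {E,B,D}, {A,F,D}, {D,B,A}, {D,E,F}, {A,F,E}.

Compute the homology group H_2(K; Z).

H_2 ≅ Z.

K has 5 vertices, 9 edges, 6 triangles.
rank ∂_2 = 5, rank ∂_3 = 0 ⇒ b_2 = 6 − 5 − 0 = 1. So H_2 = Z.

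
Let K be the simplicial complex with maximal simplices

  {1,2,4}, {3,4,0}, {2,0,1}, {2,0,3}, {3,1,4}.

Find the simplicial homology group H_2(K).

K has 5 vertices, 10 edges, 5 triangles.
rank ∂_2 = 5, rank ∂_3 = 0 ⇒ b_2 = 5 − 5 − 0 = 0. So H_2 = 0.

H_2 ≅ 0.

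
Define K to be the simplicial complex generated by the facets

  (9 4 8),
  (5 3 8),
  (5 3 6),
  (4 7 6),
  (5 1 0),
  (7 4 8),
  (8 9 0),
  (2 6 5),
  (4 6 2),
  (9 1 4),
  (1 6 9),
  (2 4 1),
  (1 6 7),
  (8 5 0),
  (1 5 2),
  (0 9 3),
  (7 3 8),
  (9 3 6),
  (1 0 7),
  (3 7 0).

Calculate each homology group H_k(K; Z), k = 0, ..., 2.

H_0 = Z,  H_1 = Z ⊕ Z/2Z,  H_2 = 0.

Order the vertices as 0 < 1 < 2 < 3 < 4 < 5 < 6 < 7 < 8 < 9. Listing each simplex with vertices in this order, K has dimension 2 with simplices:

  0-simplices (10): [0], [1], [2], [3], [4], [5], [6], [7], [8], [9]
  1-simplices (30): (30 of them)
  2-simplices (20): (20 of them)

giving chain groups C_0 ≅ Z^10, C_1 ≅ Z^30, C_2 ≅ Z^20.

∂_1: C_1 → C_0 is given by ∂[p,q] = [q] − [p].
The 10×30 boundary matrix has rank 9 and Smith normal form diag(1,1,1,1,1,1,1,1,1).

∂_2: C_2 → C_1 sends each 2-simplex [p,q,r] to [q,r] − [p,r] + [p,q]. For instance
  ∂[4,8,9] = [8,9] − [4,9] + [4,8],
  ∂[3,5,6] = [5,6] − [3,6] + [3,5].
The resulting 30×20 matrix has rank 20, and its Smith normal form has invariant factors (1,1,1,1,1,1,1,1,1,1,1,1,1,1,1,1,1,1,1,2).

Reading off H_k = ker ∂_k / im ∂_{k+1}:

  H_0: rank C_0 − rank ∂_1 = 10 − 9 = 1, and the invariant factors of ∂_1 are all 1, so H_0 = Z.
  H_1: rank ker ∂_1 − rank ∂_2 = (30 − 9) − 20 = 1, and ∂_2 has invariant factor 2 > 1, so H_1 = Z ⊕ Z/2Z.
  H_2: rank ker ∂_2 − rank ∂_3 = (20 − 20) − 0 = 0, and there is no ∂_3, so H_2 = 0.

As a check, the Euler characteristic is 10 − 30 + 20 = 0, which agrees with 1 − 1 + 0 = 0.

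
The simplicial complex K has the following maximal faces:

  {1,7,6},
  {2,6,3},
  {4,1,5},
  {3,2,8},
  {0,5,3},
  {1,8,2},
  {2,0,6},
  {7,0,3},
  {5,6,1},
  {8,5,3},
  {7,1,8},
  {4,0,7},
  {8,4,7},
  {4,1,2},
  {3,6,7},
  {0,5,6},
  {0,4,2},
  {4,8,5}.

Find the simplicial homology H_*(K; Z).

H_0 ≅ Z,  H_1 ≅ Z ⊕ Z/2Z,  H_2 = 0.

We work with the vertex ordering 0 < 1 < 2 < 3 < 4 < 5 < 6 < 7 < 8. The simplices of K, each written with vertices in increasing order, are:

  0-simplices (9): [0], [1], [2], [3], [4], [5], [6], [7], [8]
  1-simplices (27): (27 of them)
  2-simplices (18): [0,2,4], [0,2,6], [0,3,5], [0,3,7], [0,4,7], [0,5,6], [1,2,4], [1,2,8], [1,4,5], [1,5,6], [1,6,7], [1,7,8], [2,3,6], [2,3,8], [3,5,8], [3,6,7], [4,5,8], [4,7,8]

so the chain groups are C_0 ≅ Z^9, C_1 ≅ Z^27, C_2 ≅ Z^18.

∂_1: C_1 → C_0 is given by ∂[p,q] = [q] − [p]. For instance
  ∂[4,8] = [8] − [4].
This gives a 9×27 integer matrix of rank 8; reducing to Smith normal form yields diagonal entries (1,1,1,1,1,1,1,1).

The boundary map ∂_2: C_2 → C_1 maps a triangle to the signed sum of its edges. For instance
  ∂[0,5,6] = [5,6] − [0,6] + [0,5],
  ∂[0,2,6] = [2,6] − [0,6] + [0,2].
The 27×18 boundary matrix has rank 18 and Smith normal form diag(1,1,1,1,1,1,1,1,1,1,1,1,1,1,1,1,1,2).

Reading off H_k = ker ∂_k / im ∂_{k+1}:

  H_0: rank C_0 − rank ∂_1 = 9 − 8 = 1, and the invariant factors of ∂_1 are all 1, so H_0 ≅ Z.
  H_1: rank ker ∂_1 − rank ∂_2 = (27 − 8) − 18 = 1, and ∂_2 has invariant factor 2 > 1, so H_1 ≅ Z ⊕ Z/2Z.
  H_2: rank ker ∂_2 − rank ∂_3 = (18 − 18) − 0 = 0, and there is no ∂_3, so H_2 ≅ 0.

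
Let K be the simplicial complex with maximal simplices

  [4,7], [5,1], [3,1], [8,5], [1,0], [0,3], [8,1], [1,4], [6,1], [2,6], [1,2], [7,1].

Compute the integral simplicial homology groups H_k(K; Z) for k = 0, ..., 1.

H_0 = Z,  H_1 = Z^4.

K has 9 vertices, 12 edges.
rank ∂_0 = 0, rank ∂_1 = 8 ⇒ b_0 = 9 − 0 − 8 = 1; all invariant factors of ∂_1 are 1 so no torsion. So H_0 ≅ Z.
rank ∂_1 = 8, rank ∂_2 = 0 ⇒ b_1 = 12 − 8 − 0 = 4. So H_1 ≅ Z^4.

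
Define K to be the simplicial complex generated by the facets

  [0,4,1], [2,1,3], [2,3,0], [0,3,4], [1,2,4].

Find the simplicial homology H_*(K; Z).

H_0 ≅ Z,  H_1 ≅ Z,  H_2 = 0.

We work with the vertex ordering 0 < 1 < 2 < 3 < 4. The simplices of K, each written with vertices in increasing order, are:

  0-simplices (5): [0], [1], [2], [3], [4]
  1-simplices (10): [0,1], [0,2], [0,3], [0,4], [1,2], [1,3], [1,4], [2,3], [2,4], [3,4]
  2-simplices (5): [0,1,4], [0,2,3], [0,3,4], [1,2,3], [1,2,4]

Hence C_0 ≅ Z^5, C_1 ≅ Z^10, C_2 ≅ Z^5.

Boundary ∂_1: C_1 → C_0 sends each edge [p,q] (with p < q) to q − p. For instance
  ∂[1,4] = [4] − [1].
The resulting 5×10 matrix has rank 4, and its Smith normal form has invariant factors (1,1,1,1).

Boundary ∂_2: C_2 → C_1 sends each 2-simplex [p,q,r] to [q,r] − [p,r] + [p,q]. For instance
  ∂[0,1,4] = [1,4] − [0,4] + [0,1],
  ∂[0,2,3] = [2,3] − [0,3] + [0,2].
The 10×5 boundary matrix has rank 5 and Smith normal form diag(1,1,1,1,1).

Now H_k = ker ∂_k / im ∂_{k+1}, so:

  H_0: rank C_0 − rank ∂_1 = 5 − 4 = 1, and the invariant factors of ∂_1 are all 1, so H_0 = Z.
  H_1: rank ker ∂_1 − rank ∂_2 = (10 − 4) − 5 = 1, and the invariant factors of ∂_2 are all 1, so H_1 = Z.
  H_2: rank ker ∂_2 − rank ∂_3 = (5 − 5) − 0 = 0, and there is no ∂_3, so H_2 = 0.

As a check, the Euler characteristic is 5 − 10 + 5 = 0, which agrees with 1 − 1 + 0 = 0.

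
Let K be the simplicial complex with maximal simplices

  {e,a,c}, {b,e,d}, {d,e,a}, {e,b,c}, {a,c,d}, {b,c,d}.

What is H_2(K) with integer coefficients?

Order the vertices as a < b < c < d < e. Listing each simplex with vertices in this order, K has dimension 2 with simplices:

  0-simplices (5): a, b, c, d, e
  1-simplices (9): ac, ad, ae, bc, bd, be, cd, ce, de
  2-simplices (6): acd, ace, ade, bcd, bce, bde

so the chain groups are C_0 ≅ Z^5, C_1 ≅ Z^9, C_2 ≅ Z^6.

The boundary map ∂_1: C_1 → C_0 sends each edge [p,q] (with p < q) to q − p.
The 5×9 boundary matrix has rank 4 and Smith normal form diag(1,1,1,1).

The boundary map ∂_2: C_2 → C_1 maps a triangle to the signed sum of its edges. For instance
  ∂bcd = cd − bd + bc,
  ∂ade = de − ae + ad.
This gives a 9×6 integer matrix of rank 5; reducing to Smith normal form yields diagonal entries (1,1,1,1,1).

Now H_k = ker ∂_k / im ∂_{k+1}, so:

  H_2: rank ker ∂_2 − rank ∂_3 = (6 − 5) − 0 = 1, and there is no ∂_3, so H_2 ≅ Z.

H_2 ≅ Z.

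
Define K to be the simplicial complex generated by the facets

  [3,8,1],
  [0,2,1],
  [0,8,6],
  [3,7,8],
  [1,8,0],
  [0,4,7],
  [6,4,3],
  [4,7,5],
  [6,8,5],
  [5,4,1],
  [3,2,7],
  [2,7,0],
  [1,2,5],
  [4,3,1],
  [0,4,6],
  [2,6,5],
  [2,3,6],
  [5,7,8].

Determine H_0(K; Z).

Fix the vertex order 0 < 1 < 2 < 3 < 4 < 5 < 6 < 7 < 8 and write every simplex with vertices in increasing order. Then dim K = 2 and the simplices of K are:

  0-simplices (9): [0], [1], [2], [3], [4], [5], [6], [7], [8]
  1-simplices (27): (27 of them)
  2-simplices (18): [0,1,2], [0,1,8], [0,2,7], [0,4,6], [0,4,7], [0,6,8], [1,2,5], [1,3,4], [1,3,8], [1,4,5], [2,3,6], [2,3,7], [2,5,6], [3,4,6], [3,7,8], [4,5,7], [5,6,8], [5,7,8]

so the chain groups are C_0 ≅ Z^9, C_1 ≅ Z^27, C_2 ≅ Z^18.

The boundary map ∂_1: C_1 → C_0 maps an edge to its endpoints' difference, ∂[p,q] = q − p. For instance
  ∂[1,5] = [5] − [1].
The 9×27 boundary matrix has rank 8 and Smith normal form diag(1,1,1,1,1,1,1,1).

Boundary ∂_2: C_2 → C_1 acts by ∂[p,q,r] = [q,r] − [p,r] + [p,q]. For instance
  ∂[1,3,4] = [3,4] − [1,4] + [1,3],
  ∂[0,4,7] = [4,7] − [0,7] + [0,4].
This gives a 27×18 integer matrix of rank 17; reducing to Smith normal form yields diagonal entries (1,1,1,1,1,1,1,1,1,1,1,1,1,1,1,1,1).

Computing H_k = (kernel of ∂_k) / (image of ∂_{k+1}):

  H_0: rank C_0 − rank ∂_1 = 9 − 8 = 1, and the invariant factors of ∂_1 are all 1, so H_0 = Z.

(K is a triangulation of the torus T^2.)

H_0 ≅ Z.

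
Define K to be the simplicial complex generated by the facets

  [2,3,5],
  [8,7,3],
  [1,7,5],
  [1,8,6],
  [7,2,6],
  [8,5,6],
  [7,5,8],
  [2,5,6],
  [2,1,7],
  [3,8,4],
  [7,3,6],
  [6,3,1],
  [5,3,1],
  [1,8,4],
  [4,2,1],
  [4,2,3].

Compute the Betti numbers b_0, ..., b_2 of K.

We work with the vertex ordering 1 < 2 < 3 < 4 < 5 < 6 < 7 < 8. The simplices of K, each written with vertices in increasing order, are:

  0-simplices (8): [1], [2], [3], [4], [5], [6], [7], [8]
  1-simplices (24): (24 of them)
  2-simplices (16): [1,2,4], [1,2,7], [1,3,5], [1,3,6], [1,4,8], [1,5,7], [1,6,8], [2,3,4], [2,3,5], [2,5,6], [2,6,7], [3,4,8], [3,6,7], [3,7,8], [5,6,8], [5,7,8]

Hence C_0 ≅ Z^8, C_1 ≅ Z^24, C_2 ≅ Z^16.

∂_1: C_1 → C_0 sends each edge [p,q] (with p < q) to q − p.
The resulting 8×24 matrix has rank 7, and its Smith normal form has invariant factors (1,1,1,1,1,1,1).

Boundary ∂_2: C_2 → C_1 maps a triangle to the signed sum of its edges. For instance
  ∂[1,3,5] = [3,5] − [1,5] + [1,3],
  ∂[3,6,7] = [6,7] − [3,7] + [3,6].
As a 24×16 matrix over Z this has rank 15, with invariant factors (1,1,1,1,1,1,1,1,1,1,1,1,1,1,1).

Now H_k = ker ∂_k / im ∂_{k+1}, so:

  H_0: rank C_0 − rank ∂_1 = 8 − 7 = 1, and the invariant factors of ∂_1 are all 1, so H_0 = Z.
  H_1: rank ker ∂_1 − rank ∂_2 = (24 − 7) − 15 = 2, and the invariant factors of ∂_2 are all 1, so H_1 = Z^2.
  H_2: rank ker ∂_2 − rank ∂_3 = (16 − 15) − 0 = 1, and there is no ∂_3, so H_2 = Z.

Hence the Betti numbers are b_0 = 1, b_1 = 2, b_2 = 1.

b_0 = 1, b_1 = 2, b_2 = 1.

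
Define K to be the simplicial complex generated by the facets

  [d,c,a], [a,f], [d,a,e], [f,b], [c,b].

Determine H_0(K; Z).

H_0 ≅ Z.

Fix the vertex order a < b < c < d < e < f and write every simplex with vertices in increasing order. Then dim K = 2 and the simplices of K are:

  0-simplices (6): a, b, c, d, e, f
  1-simplices (8): ac, ad, ae, af, bc, bf, cd, de
  2-simplices (2): acd, ade

giving chain groups C_0 ≅ Z^6, C_1 ≅ Z^8, C_2 ≅ Z^2.

∂_1: C_1 → C_0 is given by ∂[p,q] = [q] − [p].
The resulting 6×8 matrix has rank 5, and its Smith normal form has invariant factors (1,1,1,1,1).

∂_2: C_2 → C_1 acts by ∂[p,q,r] = [q,r] − [p,r] + [p,q]. For instance
  ∂ade = de − ae + ad,
  ∂acd = cd − ad + ac.
The resulting 8×2 matrix has rank 2, and its Smith normal form has invariant factors (1,1).

Now H_k = ker ∂_k / im ∂_{k+1}, so:

  H_0: rank C_0 − rank ∂_1 = 6 − 5 = 1, and the invariant factors of ∂_1 are all 1, so H_0 ≅ Z.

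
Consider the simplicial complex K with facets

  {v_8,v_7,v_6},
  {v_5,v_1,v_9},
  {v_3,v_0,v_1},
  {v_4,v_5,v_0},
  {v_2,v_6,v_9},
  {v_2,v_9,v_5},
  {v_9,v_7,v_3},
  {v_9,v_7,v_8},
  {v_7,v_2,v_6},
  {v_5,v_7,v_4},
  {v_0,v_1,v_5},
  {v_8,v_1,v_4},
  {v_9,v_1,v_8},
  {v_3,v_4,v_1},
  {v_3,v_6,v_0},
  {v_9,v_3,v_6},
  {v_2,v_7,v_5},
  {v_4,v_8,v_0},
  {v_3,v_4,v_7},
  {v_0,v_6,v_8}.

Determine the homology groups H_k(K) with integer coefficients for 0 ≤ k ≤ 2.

H_0 = Z,  H_1 = Z ⊕ Z/2,  H_2 = 0.

Fix the vertex order v_0 < v_1 < v_2 < v_3 < v_4 < v_5 < v_6 < v_7 < v_8 < v_9 and write every simplex with vertices in increasing order. Then dim K = 2 and the simplices of K are:

  0-simplices (10): [v_0], [v_1], [v_2], [v_3], [v_4], [v_5], [v_6], [v_7], [v_8], [v_9]
  1-simplices (30): (30 of them)
  2-simplices (20): (20 of them)

so the chain groups are C_0 ≅ Z^10, C_1 ≅ Z^30, C_2 ≅ Z^20.

∂_1: C_1 → C_0 is given by ∂[p,q] = [q] − [p].
This gives a 10×30 integer matrix of rank 9; reducing to Smith normal form yields diagonal entries (1,1,1,1,1,1,1,1,1).

∂_2: C_2 → C_1 sends each 2-simplex [p,q,r] to [q,r] − [p,r] + [p,q]. For instance
  ∂[v_1,v_4,v_8] = [v_4,v_8] − [v_1,v_8] + [v_1,v_4],
  ∂[v_7,v_8,v_9] = [v_8,v_9] − [v_7,v_9] + [v_7,v_8].
This gives a 30×20 integer matrix of rank 20; reducing to Smith normal form yields diagonal entries (1,1,1,1,1,1,1,1,1,1,1,1,1,1,1,1,1,1,1,2).

Computing H_k = (kernel of ∂_k) / (image of ∂_{k+1}):

  H_0: rank C_0 − rank ∂_1 = 10 − 9 = 1, and the invariant factors of ∂_1 are all 1, so H_0 = Z.
  H_1: rank ker ∂_1 − rank ∂_2 = (30 − 9) − 20 = 1, and ∂_2 has invariant factor 2 > 1, so H_1 = Z ⊕ Z/2.
  H_2: rank ker ∂_2 − rank ∂_3 = (20 − 20) − 0 = 0, and there is no ∂_3, so H_2 = 0.

(K is a triangulation of the Klein bottle.)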